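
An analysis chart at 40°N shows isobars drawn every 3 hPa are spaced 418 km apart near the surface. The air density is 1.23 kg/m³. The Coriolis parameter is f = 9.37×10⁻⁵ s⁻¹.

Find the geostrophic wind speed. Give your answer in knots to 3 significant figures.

Pressure gradient: |∂P/∂n| = 300 Pa / 418000 m = 7.18×10⁻⁴ Pa/m
Geostrophic balance (pressure-gradient force = Coriolis force):
V_g = (1/(fρ)) |∂P/∂n| = 7.18×10⁻⁴ / (9.37×10⁻⁵ × 1.23) = 6.23 m/s
Converting: 6.23 m/s × 1.944 = 12.1 knots

12.1 knots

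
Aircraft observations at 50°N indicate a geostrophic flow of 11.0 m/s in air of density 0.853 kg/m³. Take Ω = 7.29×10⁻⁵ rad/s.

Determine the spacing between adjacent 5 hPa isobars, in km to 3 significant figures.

Coriolis parameter at 50°N:
f = 2Ω sin φ = 2 × 7.29×10⁻⁵ × sin 50° = 1.12×10⁻⁴ s⁻¹
Geostrophic balance rearranged: |∂P/∂n| = f ρ V_g
|∂P/∂n| = 1.12×10⁻⁴ × 0.853 × 11.0 = 1.05×10⁻³ Pa/m
Isobar spacing: Δn = ΔP/|∂P/∂n| = 500 Pa / 1.05×10⁻³ Pa/m = 477108 m ≈ 477 km

477 km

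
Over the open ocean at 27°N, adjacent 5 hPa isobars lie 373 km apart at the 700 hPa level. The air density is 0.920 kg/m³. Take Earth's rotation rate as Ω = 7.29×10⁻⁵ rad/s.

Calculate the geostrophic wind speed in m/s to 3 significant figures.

Coriolis parameter at 27°N:
f = 2Ω sin φ = 2 × 7.29×10⁻⁵ × sin 27° = 6.62×10⁻⁵ s⁻¹
Pressure gradient: |∂P/∂n| = 500 Pa / 373000 m = 1.34×10⁻³ Pa/m
Geostrophic balance (pressure-gradient force = Coriolis force):
V_g = (1/(fρ)) |∂P/∂n| = 1.34×10⁻³ / (6.62×10⁻⁵ × 0.920) = 22.0 m/s

22.0 m/s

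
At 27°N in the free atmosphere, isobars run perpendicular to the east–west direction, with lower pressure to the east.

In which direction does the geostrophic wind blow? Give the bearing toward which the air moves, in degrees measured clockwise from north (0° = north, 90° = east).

180°

The pressure-gradient force points toward the east (bearing 090°).
Geostrophic balance: in the Northern Hemisphere the Coriolis force deflects motion to the right, so the geostrophic wind blows 90° to the right of the pressure-gradient force (low pressure on the left).
Rotating 090° by 90° clockwise gives 180° — the wind blows toward the south.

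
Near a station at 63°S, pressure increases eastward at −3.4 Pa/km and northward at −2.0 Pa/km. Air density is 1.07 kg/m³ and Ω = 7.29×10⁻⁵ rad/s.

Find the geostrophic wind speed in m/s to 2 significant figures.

28 m/s

Coriolis parameter at 63°S:
f = 2Ω sin φ = 2 × 7.29×10⁻⁵ × sin 63° = 1.30×10⁻⁴ s⁻¹
In the Southern Hemisphere f is negative: f = −1.30×10⁻⁴ s⁻¹.
Component geostrophic relations (x east, y north):
u_g = −(1/(fρ)) ∂P/∂y,  v_g = (1/(fρ)) ∂P/∂x
u_g = −(−2.0×10⁻³)/(−1.30×10⁻⁴ × 1.07) = −14.4 m/s;  v_g = (−3.4×10⁻³)/(−1.30×10⁻⁴ × 1.07) = 24.5 m/s
|V_g| = √(u_g² + v_g²) = 28.4 m/s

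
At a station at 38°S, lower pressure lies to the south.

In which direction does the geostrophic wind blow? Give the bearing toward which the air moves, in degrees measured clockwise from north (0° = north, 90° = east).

The pressure-gradient force points toward the south (bearing 180°).
Geostrophic balance: in the Southern Hemisphere the Coriolis force deflects motion to the left, so the geostrophic wind blows 90° to the left of the pressure-gradient force (low pressure on the right).
Rotating 180° by 90° counterclockwise gives 090° — the wind blows toward the east.

090°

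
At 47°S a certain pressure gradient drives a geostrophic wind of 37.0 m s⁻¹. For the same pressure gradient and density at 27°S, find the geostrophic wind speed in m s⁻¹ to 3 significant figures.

59.6 m s⁻¹

With the same pressure gradient and density, V_g ∝ 1/f ∝ 1/sin φ.
V₂ = V₁ · sin φ₁ / sin φ₂ = 37.0 × sin 47° / sin 27°
V₂ = 37.0 × 0.7314/0.4540 = 59.6 m s⁻¹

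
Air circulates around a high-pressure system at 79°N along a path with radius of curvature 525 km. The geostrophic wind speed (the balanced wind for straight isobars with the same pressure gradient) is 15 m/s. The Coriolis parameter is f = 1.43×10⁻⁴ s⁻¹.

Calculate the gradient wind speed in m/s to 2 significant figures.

Around a high, pressure-gradient force acts outward with centrifugal, so Coriolis balances both:
fV = (1/ρ)|∂P/∂n| + V²/R  →  V² − fR·V + fR·V_g = 0
With fR = 1.43×10⁻⁴ × 525×10³ m = 75.1 m/s:
V = [fR − √((fR)² − 4 fR V_g)]/2 = [75.1 − √(75.1² − 4×75.1×15)]/2 = 20.7 m/s
Supergeostrophic (V > V_g = 15 m/s), as expected around a high.

21 m/s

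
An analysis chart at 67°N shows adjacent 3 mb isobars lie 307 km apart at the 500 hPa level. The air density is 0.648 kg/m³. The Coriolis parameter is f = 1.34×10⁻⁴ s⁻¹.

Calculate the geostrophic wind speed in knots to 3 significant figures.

Pressure gradient: |∂P/∂n| = 300 Pa / 307000 m = 9.77×10⁻⁴ Pa/m
Geostrophic balance (pressure-gradient force = Coriolis force):
V_g = (1/(fρ)) |∂P/∂n| = 9.77×10⁻⁴ / (1.34×10⁻⁴ × 0.648) = 11.3 m/s
Converting: 11.3 m/s × 1.944 = 21.9 knots

21.9 knots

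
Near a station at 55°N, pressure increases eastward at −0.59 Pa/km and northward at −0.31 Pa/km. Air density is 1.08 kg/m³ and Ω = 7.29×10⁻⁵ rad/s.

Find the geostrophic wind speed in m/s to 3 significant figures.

Coriolis parameter at 55°N:
f = 2Ω sin φ = 2 × 7.29×10⁻⁵ × sin 55° = 1.19×10⁻⁴ s⁻¹
Component geostrophic relations (x east, y north):
u_g = −(1/(fρ)) ∂P/∂y,  v_g = (1/(fρ)) ∂P/∂x
u_g = −(−0.31×10⁻³)/(1.19×10⁻⁴ × 1.08) = 2.40 m/s;  v_g = (−0.59×10⁻³)/(1.19×10⁻⁴ × 1.08) = −4.57 m/s
|V_g| = √(u_g² + v_g²) = 5.17 m/s

5.17 m/s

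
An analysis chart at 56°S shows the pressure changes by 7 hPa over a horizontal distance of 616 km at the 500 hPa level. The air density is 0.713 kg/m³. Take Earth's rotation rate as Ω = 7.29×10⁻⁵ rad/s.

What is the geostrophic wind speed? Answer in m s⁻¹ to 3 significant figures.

Coriolis parameter at 56°S:
f = 2Ω sin φ = 2 × 7.29×10⁻⁵ × sin 56° = 1.21×10⁻⁴ s⁻¹
Pressure gradient: |∂P/∂n| = 700 Pa / 616000 m = 1.14×10⁻³ Pa/m
Geostrophic balance (pressure-gradient force = Coriolis force):
V_g = (1/(fρ)) |∂P/∂n| = 1.14×10⁻³ / (1.21×10⁻⁴ × 0.713) = 13.2 m/s

13.2 m s⁻¹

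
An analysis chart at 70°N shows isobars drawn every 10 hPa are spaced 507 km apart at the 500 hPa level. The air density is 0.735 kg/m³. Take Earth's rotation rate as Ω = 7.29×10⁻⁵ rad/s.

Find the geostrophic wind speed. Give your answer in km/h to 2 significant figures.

71 km/h

Coriolis parameter at 70°N:
f = 2Ω sin φ = 2 × 7.29×10⁻⁵ × sin 70° = 1.37×10⁻⁴ s⁻¹
Pressure gradient: |∂P/∂n| = 1000 Pa / 507000 m = 1.97×10⁻³ Pa/m
Geostrophic balance (pressure-gradient force = Coriolis force):
V_g = (1/(fρ)) |∂P/∂n| = 1.97×10⁻³ / (1.37×10⁻⁴ × 0.735) = 19.6 m/s
Converting: 19.6 m/s × 3.6 = 71 km/h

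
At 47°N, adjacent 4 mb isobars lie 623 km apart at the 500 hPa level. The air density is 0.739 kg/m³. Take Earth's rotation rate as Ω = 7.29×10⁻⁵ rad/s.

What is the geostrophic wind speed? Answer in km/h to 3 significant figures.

29.3 km/h

Coriolis parameter at 47°N:
f = 2Ω sin φ = 2 × 7.29×10⁻⁵ × sin 47° = 1.07×10⁻⁴ s⁻¹
Pressure gradient: |∂P/∂n| = 400 Pa / 623000 m = 6.42×10⁻⁴ Pa/m
Geostrophic balance (pressure-gradient force = Coriolis force):
V_g = (1/(fρ)) |∂P/∂n| = 6.42×10⁻⁴ / (1.07×10⁻⁴ × 0.739) = 8.15 m/s
Converting: 8.15 m/s × 3.6 = 29.3 km/h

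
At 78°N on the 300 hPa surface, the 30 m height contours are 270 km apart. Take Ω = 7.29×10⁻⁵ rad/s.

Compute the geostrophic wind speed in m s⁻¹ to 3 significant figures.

7.64 m s⁻¹

Coriolis parameter at 78°N:
f = 2Ω sin φ = 2 × 7.29×10⁻⁵ × sin 78° = 1.43×10⁻⁴ s⁻¹
Height gradient: |∂Z/∂n| = 30 m / 270000 m = 1.11×10⁻⁴
On a pressure surface, geostrophic balance gives V_g = (g/f)|∂Z/∂n|:
V_g = 9.81 × 1.11×10⁻⁴ / 1.43×10⁻⁴ = 7.64 m/s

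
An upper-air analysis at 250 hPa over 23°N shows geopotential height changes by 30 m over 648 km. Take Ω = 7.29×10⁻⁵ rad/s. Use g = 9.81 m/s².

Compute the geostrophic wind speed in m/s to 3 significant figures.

Coriolis parameter at 23°N:
f = 2Ω sin φ = 2 × 7.29×10⁻⁵ × sin 23° = 5.70×10⁻⁵ s⁻¹
Height gradient: |∂Z/∂n| = 30 m / 648000 m = 4.63×10⁻⁵
On a pressure surface, geostrophic balance gives V_g = (g/f)|∂Z/∂n|:
V_g = 9.81 × 4.63×10⁻⁵ / 5.70×10⁻⁵ = 7.97 m/s

7.97 m/s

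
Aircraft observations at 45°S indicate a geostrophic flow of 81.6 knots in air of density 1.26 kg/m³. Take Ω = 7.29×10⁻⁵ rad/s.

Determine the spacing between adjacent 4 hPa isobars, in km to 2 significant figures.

73 km

Coriolis parameter at 45°S:
f = 2Ω sin φ = 2 × 7.29×10⁻⁵ × sin 45° = 1.03×10⁻⁴ s⁻¹
Wind speed in SI: 81.6 knots = 42.0 m/s
Geostrophic balance rearranged: |∂P/∂n| = f ρ V_g
|∂P/∂n| = 1.03×10⁻⁴ × 1.26 × 42.0 = 5.45×10⁻³ Pa/m
Isobar spacing: Δn = ΔP/|∂P/∂n| = 400 Pa / 5.45×10⁻³ Pa/m = 73353 m ≈ 73 km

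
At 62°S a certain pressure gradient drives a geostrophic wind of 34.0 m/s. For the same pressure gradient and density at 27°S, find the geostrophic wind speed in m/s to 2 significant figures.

With the same pressure gradient and density, V_g ∝ 1/f ∝ 1/sin φ.
V₂ = V₁ · sin φ₁ / sin φ₂ = 34.0 × sin 62° / sin 27°
V₂ = 34.0 × 0.8829/0.4540 = 66 m/s

66 m/s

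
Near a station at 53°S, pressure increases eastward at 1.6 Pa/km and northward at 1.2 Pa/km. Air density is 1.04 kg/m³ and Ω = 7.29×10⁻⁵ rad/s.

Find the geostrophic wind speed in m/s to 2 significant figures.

Coriolis parameter at 53°S:
f = 2Ω sin φ = 2 × 7.29×10⁻⁵ × sin 53° = 1.16×10⁻⁴ s⁻¹
In the Southern Hemisphere f is negative: f = −1.16×10⁻⁴ s⁻¹.
Component geostrophic relations (x east, y north):
u_g = −(1/(fρ)) ∂P/∂y,  v_g = (1/(fρ)) ∂P/∂x
u_g = −(1.2×10⁻³)/(−1.16×10⁻⁴ × 1.04) = 9.91 m/s;  v_g = (1.6×10⁻³)/(−1.16×10⁻⁴ × 1.04) = −13.2 m/s
|V_g| = √(u_g² + v_g²) = 16.5 m/s

17 m/s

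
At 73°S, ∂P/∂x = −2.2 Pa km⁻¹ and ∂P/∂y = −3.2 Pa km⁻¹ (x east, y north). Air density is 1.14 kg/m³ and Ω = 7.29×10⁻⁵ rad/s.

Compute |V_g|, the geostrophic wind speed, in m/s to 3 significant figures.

24.4 m/s

Coriolis parameter at 73°S:
f = 2Ω sin φ = 2 × 7.29×10⁻⁵ × sin 73° = 1.39×10⁻⁴ s⁻¹
In the Southern Hemisphere f is negative: f = −1.39×10⁻⁴ s⁻¹.
Component geostrophic relations (x east, y north):
u_g = −(1/(fρ)) ∂P/∂y,  v_g = (1/(fρ)) ∂P/∂x
u_g = −(−3.2×10⁻³)/(−1.39×10⁻⁴ × 1.14) = −20.1 m/s;  v_g = (−2.2×10⁻³)/(−1.39×10⁻⁴ × 1.14) = 13.8 m/s
|V_g| = √(u_g² + v_g²) = 24.4 m/s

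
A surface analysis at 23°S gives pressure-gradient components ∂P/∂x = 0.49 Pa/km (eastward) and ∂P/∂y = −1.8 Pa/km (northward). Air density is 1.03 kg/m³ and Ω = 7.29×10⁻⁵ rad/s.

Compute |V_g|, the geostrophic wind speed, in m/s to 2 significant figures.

32 m/s

Coriolis parameter at 23°S:
f = 2Ω sin φ = 2 × 7.29×10⁻⁵ × sin 23° = 5.70×10⁻⁵ s⁻¹
In the Southern Hemisphere f is negative: f = −5.70×10⁻⁵ s⁻¹.
Component geostrophic relations (x east, y north):
u_g = −(1/(fρ)) ∂P/∂y,  v_g = (1/(fρ)) ∂P/∂x
u_g = −(−1.8×10⁻³)/(−5.70×10⁻⁵ × 1.03) = −30.7 m/s;  v_g = (0.49×10⁻³)/(−5.70×10⁻⁵ × 1.03) = −8.35 m/s
|V_g| = √(u_g² + v_g²) = 31.8 m/s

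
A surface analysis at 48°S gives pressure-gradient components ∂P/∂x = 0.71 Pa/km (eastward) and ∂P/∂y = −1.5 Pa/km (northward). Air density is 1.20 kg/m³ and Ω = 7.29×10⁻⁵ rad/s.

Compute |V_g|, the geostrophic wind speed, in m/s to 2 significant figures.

13 m/s

Coriolis parameter at 48°S:
f = 2Ω sin φ = 2 × 7.29×10⁻⁵ × sin 48° = 1.08×10⁻⁴ s⁻¹
In the Southern Hemisphere f is negative: f = −1.08×10⁻⁴ s⁻¹.
Component geostrophic relations (x east, y north):
u_g = −(1/(fρ)) ∂P/∂y,  v_g = (1/(fρ)) ∂P/∂x
u_g = −(−1.5×10⁻³)/(−1.08×10⁻⁴ × 1.20) = −11.5 m/s;  v_g = (0.71×10⁻³)/(−1.08×10⁻⁴ × 1.20) = −5.46 m/s
|V_g| = √(u_g² + v_g²) = 12.8 m/s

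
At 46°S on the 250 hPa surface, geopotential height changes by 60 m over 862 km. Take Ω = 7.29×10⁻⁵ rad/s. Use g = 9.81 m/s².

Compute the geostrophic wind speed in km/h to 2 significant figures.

Coriolis parameter at 46°S:
f = 2Ω sin φ = 2 × 7.29×10⁻⁵ × sin 46° = 1.05×10⁻⁴ s⁻¹
Height gradient: |∂Z/∂n| = 60 m / 862000 m = 6.96×10⁻⁵
On a pressure surface, geostrophic balance gives V_g = (g/f)|∂Z/∂n|:
V_g = 9.81 × 6.96×10⁻⁵ / 1.05×10⁻⁴ = 6.51 m/s
Converting: 6.51 m/s × 3.6 = 23 km/h

23 km/h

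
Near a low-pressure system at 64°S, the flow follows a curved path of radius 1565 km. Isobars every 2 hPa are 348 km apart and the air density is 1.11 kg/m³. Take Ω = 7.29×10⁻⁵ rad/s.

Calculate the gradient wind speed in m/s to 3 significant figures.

Coriolis parameter at 64°S:
f = 2Ω sin φ = 2 × 7.29×10⁻⁵ × sin 64° = 1.31×10⁻⁴ s⁻¹
Pressure gradient: |∂P/∂n| = 200 Pa / 348000 m = 5.75×10⁻⁴ Pa/m
Geostrophic speed: V_g = |∂P/∂n|/(fρ) = 5.75×10⁻⁴/(1.31×10⁻⁴ × 1.11) = 3.95 m/s
Around a low, centrifugal force acts outward with Coriolis, so pressure-gradient force balances both:
(1/ρ)|∂P/∂n| = fV + V²/R  →  V² + fR·V − fR·V_g = 0
With fR = 1.31×10⁻⁴ × 1565×10³ m = 205 m/s:
V = [−fR + √((fR)² + 4 fR V_g)]/2 = [−205 + √(205² + 4×205×3.95)]/2 = 3.88 m/s
Subgeostrophic (V < V_g = 3.95 m/s), as expected around a low.

3.88 m/s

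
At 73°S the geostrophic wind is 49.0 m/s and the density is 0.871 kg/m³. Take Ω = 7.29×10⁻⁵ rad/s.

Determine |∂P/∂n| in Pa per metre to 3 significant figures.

Coriolis parameter at 73°S:
f = 2Ω sin φ = 2 × 7.29×10⁻⁵ × sin 73° = 1.39×10⁻⁴ s⁻¹
Geostrophic balance rearranged: |∂P/∂n| = f ρ V_g
|∂P/∂n| = 1.39×10⁻⁴ × 0.871 × 49.0 = 5.95×10⁻³ Pa/m

5.95×10⁻³ Pa/m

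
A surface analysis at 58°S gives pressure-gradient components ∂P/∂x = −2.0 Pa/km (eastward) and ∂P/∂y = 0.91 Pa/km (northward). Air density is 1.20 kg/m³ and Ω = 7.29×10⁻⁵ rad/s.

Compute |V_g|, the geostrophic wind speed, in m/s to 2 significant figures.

15 m/s

Coriolis parameter at 58°S:
f = 2Ω sin φ = 2 × 7.29×10⁻⁵ × sin 58° = 1.24×10⁻⁴ s⁻¹
In the Southern Hemisphere f is negative: f = −1.24×10⁻⁴ s⁻¹.
Component geostrophic relations (x east, y north):
u_g = −(1/(fρ)) ∂P/∂y,  v_g = (1/(fρ)) ∂P/∂x
u_g = −(0.91×10⁻³)/(−1.24×10⁻⁴ × 1.20) = 6.13 m/s;  v_g = (−2.0×10⁻³)/(−1.24×10⁻⁴ × 1.20) = 13.5 m/s
|V_g| = √(u_g² + v_g²) = 14.8 m/s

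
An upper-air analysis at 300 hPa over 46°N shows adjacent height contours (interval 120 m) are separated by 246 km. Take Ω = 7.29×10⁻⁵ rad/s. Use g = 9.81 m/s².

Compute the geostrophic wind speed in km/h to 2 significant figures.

160 km/h

Coriolis parameter at 46°N:
f = 2Ω sin φ = 2 × 7.29×10⁻⁵ × sin 46° = 1.05×10⁻⁴ s⁻¹
Height gradient: |∂Z/∂n| = 120 m / 246000 m = 4.88×10⁻⁴
On a pressure surface, geostrophic balance gives V_g = (g/f)|∂Z/∂n|:
V_g = 9.81 × 4.88×10⁻⁴ / 1.05×10⁻⁴ = 45.6 m/s
Converting: 45.6 m/s × 3.6 = 160 km/h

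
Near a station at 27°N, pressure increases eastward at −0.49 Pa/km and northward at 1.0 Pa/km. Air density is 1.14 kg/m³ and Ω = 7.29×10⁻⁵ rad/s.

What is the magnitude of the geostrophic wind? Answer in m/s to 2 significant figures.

Coriolis parameter at 27°N:
f = 2Ω sin φ = 2 × 7.29×10⁻⁵ × sin 27° = 6.62×10⁻⁵ s⁻¹
Component geostrophic relations (x east, y north):
u_g = −(1/(fρ)) ∂P/∂y,  v_g = (1/(fρ)) ∂P/∂x
u_g = −(1.0×10⁻³)/(6.62×10⁻⁵ × 1.14) = −13.3 m/s;  v_g = (−0.49×10⁻³)/(6.62×10⁻⁵ × 1.14) = −6.49 m/s
|V_g| = √(u_g² + v_g²) = 14.8 m/s

15 m/s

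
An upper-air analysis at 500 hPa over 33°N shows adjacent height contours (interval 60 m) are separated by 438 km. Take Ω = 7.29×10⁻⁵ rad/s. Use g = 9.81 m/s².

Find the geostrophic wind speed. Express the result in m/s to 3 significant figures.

Coriolis parameter at 33°N:
f = 2Ω sin φ = 2 × 7.29×10⁻⁵ × sin 33° = 7.94×10⁻⁵ s⁻¹
Height gradient: |∂Z/∂n| = 60 m / 438000 m = 1.37×10⁻⁴
On a pressure surface, geostrophic balance gives V_g = (g/f)|∂Z/∂n|:
V_g = 9.81 × 1.37×10⁻⁴ / 7.94×10⁻⁵ = 16.9 m/s

16.9 m/s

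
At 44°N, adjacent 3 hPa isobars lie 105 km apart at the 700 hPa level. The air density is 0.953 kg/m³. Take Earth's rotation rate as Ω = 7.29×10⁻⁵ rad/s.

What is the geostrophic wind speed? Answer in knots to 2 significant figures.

58 knots

Coriolis parameter at 44°N:
f = 2Ω sin φ = 2 × 7.29×10⁻⁵ × sin 44° = 1.01×10⁻⁴ s⁻¹
Pressure gradient: |∂P/∂n| = 300 Pa / 105000 m = 2.86×10⁻³ Pa/m
Geostrophic balance (pressure-gradient force = Coriolis force):
V_g = (1/(fρ)) |∂P/∂n| = 2.86×10⁻³ / (1.01×10⁻⁴ × 0.953) = 29.6 m/s
Converting: 29.6 m/s × 1.944 = 58 knots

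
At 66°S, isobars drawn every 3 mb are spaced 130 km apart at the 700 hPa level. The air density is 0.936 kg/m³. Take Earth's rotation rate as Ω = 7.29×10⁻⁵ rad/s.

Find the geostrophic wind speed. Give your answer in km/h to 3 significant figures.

Coriolis parameter at 66°S:
f = 2Ω sin φ = 2 × 7.29×10⁻⁵ × sin 66° = 1.33×10⁻⁴ s⁻¹
Pressure gradient: |∂P/∂n| = 300 Pa / 130000 m = 2.31×10⁻³ Pa/m
Geostrophic balance (pressure-gradient force = Coriolis force):
V_g = (1/(fρ)) |∂P/∂n| = 2.31×10⁻³ / (1.33×10⁻⁴ × 0.936) = 18.5 m/s
Converting: 18.5 m/s × 3.6 = 66.6 km/h

66.6 km/h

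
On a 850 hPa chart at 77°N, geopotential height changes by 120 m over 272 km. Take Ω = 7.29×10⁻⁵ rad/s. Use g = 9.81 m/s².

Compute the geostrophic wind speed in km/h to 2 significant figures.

110 km/h

Coriolis parameter at 77°N:
f = 2Ω sin φ = 2 × 7.29×10⁻⁵ × sin 77° = 1.42×10⁻⁴ s⁻¹
Height gradient: |∂Z/∂n| = 120 m / 272000 m = 4.41×10⁻⁴
On a pressure surface, geostrophic balance gives V_g = (g/f)|∂Z/∂n|:
V_g = 9.81 × 4.41×10⁻⁴ / 1.42×10⁻⁴ = 30.5 m/s
Converting: 30.5 m/s × 3.6 = 110 km/h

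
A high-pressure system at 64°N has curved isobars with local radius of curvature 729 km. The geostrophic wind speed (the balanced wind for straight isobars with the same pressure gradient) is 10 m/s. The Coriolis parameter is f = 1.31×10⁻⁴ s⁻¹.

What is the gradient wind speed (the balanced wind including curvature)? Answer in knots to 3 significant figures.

22.1 knots

Around a high, pressure-gradient force acts outward with centrifugal, so Coriolis balances both:
fV = (1/ρ)|∂P/∂n| + V²/R  →  V² − fR·V + fR·V_g = 0
With fR = 1.31×10⁻⁴ × 729×10³ m = 95.5 m/s:
V = [fR − √((fR)² − 4 fR V_g)]/2 = [95.5 − √(95.5² − 4×95.5×10)]/2 = 11.3 m/s
Supergeostrophic (V > V_g = 10 m/s), as expected around a high.
Converting: 11.3 m/s × 1.944 = 22.1 knots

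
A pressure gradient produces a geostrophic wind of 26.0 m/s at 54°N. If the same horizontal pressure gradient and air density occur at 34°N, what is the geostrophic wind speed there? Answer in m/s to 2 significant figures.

With the same pressure gradient and density, V_g ∝ 1/f ∝ 1/sin φ.
V₂ = V₁ · sin φ₁ / sin φ₂ = 26.0 × sin 54° / sin 34°
V₂ = 26.0 × 0.8090/0.5592 = 38 m/s

38 m/s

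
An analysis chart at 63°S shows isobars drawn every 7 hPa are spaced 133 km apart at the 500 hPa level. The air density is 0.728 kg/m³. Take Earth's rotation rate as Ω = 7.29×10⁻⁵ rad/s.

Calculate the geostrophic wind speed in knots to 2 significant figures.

Coriolis parameter at 63°S:
f = 2Ω sin φ = 2 × 7.29×10⁻⁵ × sin 63° = 1.30×10⁻⁴ s⁻¹
Pressure gradient: |∂P/∂n| = 700 Pa / 133000 m = 5.26×10⁻³ Pa/m
Geostrophic balance (pressure-gradient force = Coriolis force):
V_g = (1/(fρ)) |∂P/∂n| = 5.26×10⁻³ / (1.30×10⁻⁴ × 0.728) = 55.7 m/s
Converting: 55.7 m/s × 1.944 = 110 knots

110 knots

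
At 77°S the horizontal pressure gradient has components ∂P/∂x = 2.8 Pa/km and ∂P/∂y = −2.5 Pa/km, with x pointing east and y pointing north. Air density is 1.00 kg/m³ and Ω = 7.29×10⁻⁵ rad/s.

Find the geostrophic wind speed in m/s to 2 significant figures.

Coriolis parameter at 77°S:
f = 2Ω sin φ = 2 × 7.29×10⁻⁵ × sin 77° = 1.42×10⁻⁴ s⁻¹
In the Southern Hemisphere f is negative: f = −1.42×10⁻⁴ s⁻¹.
Component geostrophic relations (x east, y north):
u_g = −(1/(fρ)) ∂P/∂y,  v_g = (1/(fρ)) ∂P/∂x
u_g = −(−2.5×10⁻³)/(−1.42×10⁻⁴ × 1.00) = −17.6 m/s;  v_g = (2.8×10⁻³)/(−1.42×10⁻⁴ × 1.00) = −19.7 m/s
|V_g| = √(u_g² + v_g²) = 26.4 m/s

26 m/s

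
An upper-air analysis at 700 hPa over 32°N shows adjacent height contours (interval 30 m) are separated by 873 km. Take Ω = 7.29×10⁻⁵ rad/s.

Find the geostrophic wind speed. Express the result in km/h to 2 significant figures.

16 km/h

Coriolis parameter at 32°N:
f = 2Ω sin φ = 2 × 7.29×10⁻⁵ × sin 32° = 7.73×10⁻⁵ s⁻¹
Height gradient: |∂Z/∂n| = 30 m / 873000 m = 3.44×10⁻⁵
On a pressure surface, geostrophic balance gives V_g = (g/f)|∂Z/∂n|:
V_g = 9.81 × 3.44×10⁻⁵ / 7.73×10⁻⁵ = 4.36 m/s
Converting: 4.36 m/s × 3.6 = 16 km/h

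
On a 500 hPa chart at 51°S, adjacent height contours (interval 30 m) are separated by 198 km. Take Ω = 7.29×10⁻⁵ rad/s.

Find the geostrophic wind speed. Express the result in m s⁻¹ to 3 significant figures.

13.1 m s⁻¹

Coriolis parameter at 51°S:
f = 2Ω sin φ = 2 × 7.29×10⁻⁵ × sin 51° = 1.13×10⁻⁴ s⁻¹
Height gradient: |∂Z/∂n| = 30 m / 198000 m = 1.52×10⁻⁴
On a pressure surface, geostrophic balance gives V_g = (g/f)|∂Z/∂n|:
V_g = 9.81 × 1.52×10⁻⁴ / 1.13×10⁻⁴ = 13.1 m/s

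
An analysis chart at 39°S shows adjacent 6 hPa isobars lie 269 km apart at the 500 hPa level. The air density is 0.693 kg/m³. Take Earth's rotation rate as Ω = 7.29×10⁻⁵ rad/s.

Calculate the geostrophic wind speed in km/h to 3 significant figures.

126 km/h

Coriolis parameter at 39°S:
f = 2Ω sin φ = 2 × 7.29×10⁻⁵ × sin 39° = 9.18×10⁻⁵ s⁻¹
Pressure gradient: |∂P/∂n| = 600 Pa / 269000 m = 2.23×10⁻³ Pa/m
Geostrophic balance (pressure-gradient force = Coriolis force):
V_g = (1/(fρ)) |∂P/∂n| = 2.23×10⁻³ / (9.18×10⁻⁵ × 0.693) = 35.1 m/s
Converting: 35.1 m/s × 3.6 = 126 km/h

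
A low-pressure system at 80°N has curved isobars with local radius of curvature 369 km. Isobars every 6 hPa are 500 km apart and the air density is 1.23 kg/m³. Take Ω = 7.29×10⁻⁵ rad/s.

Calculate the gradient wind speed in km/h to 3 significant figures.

21.9 km/h

Coriolis parameter at 80°N:
f = 2Ω sin φ = 2 × 7.29×10⁻⁵ × sin 80° = 1.44×10⁻⁴ s⁻¹
Pressure gradient: |∂P/∂n| = 600 Pa / 500000 m = 1.20×10⁻³ Pa/m
Geostrophic speed: V_g = |∂P/∂n|/(fρ) = 1.20×10⁻³/(1.44×10⁻⁴ × 1.23) = 6.79 m/s
Around a low, centrifugal force acts outward with Coriolis, so pressure-gradient force balances both:
(1/ρ)|∂P/∂n| = fV + V²/R  →  V² + fR·V − fR·V_g = 0
With fR = 1.44×10⁻⁴ × 369×10³ m = 53.0 m/s:
V = [−fR + √((fR)² + 4 fR V_g)]/2 = [−53.0 + √(53.0² + 4×53.0×6.79)]/2 = 6.09 m/s
Subgeostrophic (V < V_g = 6.79 m/s), as expected around a low.
Converting: 6.09 m/s × 3.6 = 21.9 km/h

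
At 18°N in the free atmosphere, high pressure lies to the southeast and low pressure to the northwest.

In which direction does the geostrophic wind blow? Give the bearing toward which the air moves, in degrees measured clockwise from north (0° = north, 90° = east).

045°

The pressure-gradient force points toward the northwest (bearing 315°).
Geostrophic balance: in the Northern Hemisphere the Coriolis force deflects motion to the right, so the geostrophic wind blows 90° to the right of the pressure-gradient force (low pressure on the left).
Rotating 315° by 90° clockwise gives 045° — the wind blows toward the northeast.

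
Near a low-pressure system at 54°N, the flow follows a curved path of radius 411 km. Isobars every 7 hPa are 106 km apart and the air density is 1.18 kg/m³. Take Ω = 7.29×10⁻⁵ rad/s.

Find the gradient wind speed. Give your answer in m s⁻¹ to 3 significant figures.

29.5 m s⁻¹

Coriolis parameter at 54°N:
f = 2Ω sin φ = 2 × 7.29×10⁻⁵ × sin 54° = 1.18×10⁻⁴ s⁻¹
Pressure gradient: |∂P/∂n| = 700 Pa / 106000 m = 6.60×10⁻³ Pa/m
Geostrophic speed: V_g = |∂P/∂n|/(fρ) = 6.60×10⁻³/(1.18×10⁻⁴ × 1.18) = 47.4 m/s
Around a low, centrifugal force acts outward with Coriolis, so pressure-gradient force balances both:
(1/ρ)|∂P/∂n| = fV + V²/R  →  V² + fR·V − fR·V_g = 0
With fR = 1.18×10⁻⁴ × 411×10³ m = 48.5 m/s:
V = [−fR + √((fR)² + 4 fR V_g)]/2 = [−48.5 + √(48.5² + 4×48.5×47.4)]/2 = 29.5 m/s
Subgeostrophic (V < V_g = 47.4 m/s), as expected around a low.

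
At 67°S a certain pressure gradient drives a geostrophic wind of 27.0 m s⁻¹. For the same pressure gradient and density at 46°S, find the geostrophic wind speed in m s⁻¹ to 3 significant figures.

34.6 m s⁻¹

With the same pressure gradient and density, V_g ∝ 1/f ∝ 1/sin φ.
V₂ = V₁ · sin φ₁ / sin φ₂ = 27.0 × sin 67° / sin 46°
V₂ = 27.0 × 0.9205/0.7193 = 34.6 m s⁻¹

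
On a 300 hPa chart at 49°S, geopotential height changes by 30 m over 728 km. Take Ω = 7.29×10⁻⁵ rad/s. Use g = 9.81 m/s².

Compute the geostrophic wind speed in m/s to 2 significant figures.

Coriolis parameter at 49°S:
f = 2Ω sin φ = 2 × 7.29×10⁻⁵ × sin 49° = 1.10×10⁻⁴ s⁻¹
Height gradient: |∂Z/∂n| = 30 m / 728000 m = 4.12×10⁻⁵
On a pressure surface, geostrophic balance gives V_g = (g/f)|∂Z/∂n|:
V_g = 9.81 × 4.12×10⁻⁵ / 1.10×10⁻⁴ = 3.67 m/s

3.7 m/s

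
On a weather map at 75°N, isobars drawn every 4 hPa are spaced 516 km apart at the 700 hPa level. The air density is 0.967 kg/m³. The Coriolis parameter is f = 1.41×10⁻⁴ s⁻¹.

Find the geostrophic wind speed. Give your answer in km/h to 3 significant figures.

Pressure gradient: |∂P/∂n| = 400 Pa / 516000 m = 7.75×10⁻⁴ Pa/m
Geostrophic balance (pressure-gradient force = Coriolis force):
V_g = (1/(fρ)) |∂P/∂n| = 7.75×10⁻⁴ / (1.41×10⁻⁴ × 0.967) = 5.69 m/s
Converting: 5.69 m/s × 3.6 = 20.5 km/h

20.5 km/h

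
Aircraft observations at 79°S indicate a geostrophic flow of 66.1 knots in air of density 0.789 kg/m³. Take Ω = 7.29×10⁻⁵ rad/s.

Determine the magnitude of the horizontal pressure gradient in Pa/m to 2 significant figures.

3.8×10⁻³ Pa/m

Coriolis parameter at 79°S:
f = 2Ω sin φ = 2 × 7.29×10⁻⁵ × sin 79° = 1.43×10⁻⁴ s⁻¹
Wind speed in SI: 66.1 knots = 34.0 m/s
Geostrophic balance rearranged: |∂P/∂n| = f ρ V_g
|∂P/∂n| = 1.43×10⁻⁴ × 0.789 × 34.0 = 3.84×10⁻³ Pa/m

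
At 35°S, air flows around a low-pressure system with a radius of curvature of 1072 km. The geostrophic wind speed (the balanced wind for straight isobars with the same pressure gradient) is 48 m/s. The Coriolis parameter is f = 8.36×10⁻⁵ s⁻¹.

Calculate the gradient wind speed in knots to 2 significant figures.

67 knots

Around a low, centrifugal force acts outward with Coriolis, so pressure-gradient force balances both:
(1/ρ)|∂P/∂n| = fV + V²/R  →  V² + fR·V − fR·V_g = 0
With fR = 8.36×10⁻⁵ × 1072×10³ m = 89.6 m/s:
V = [−fR + √((fR)² + 4 fR V_g)]/2 = [−89.6 + √(89.6² + 4×89.6×48)]/2 = 34.6 m/s
Subgeostrophic (V < V_g = 48 m/s), as expected around a low.
Converting: 34.6 m/s × 1.944 = 67 knots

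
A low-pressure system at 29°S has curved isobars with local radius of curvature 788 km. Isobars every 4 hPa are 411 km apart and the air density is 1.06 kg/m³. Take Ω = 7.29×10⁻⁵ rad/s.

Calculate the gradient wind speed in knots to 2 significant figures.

21 knots

Coriolis parameter at 29°S:
f = 2Ω sin φ = 2 × 7.29×10⁻⁵ × sin 29° = 7.07×10⁻⁵ s⁻¹
Pressure gradient: |∂P/∂n| = 400 Pa / 411000 m = 9.73×10⁻⁴ Pa/m
Geostrophic speed: V_g = |∂P/∂n|/(fρ) = 9.73×10⁻⁴/(7.07×10⁻⁵ × 1.06) = 13.0 m/s
Around a low, centrifugal force acts outward with Coriolis, so pressure-gradient force balances both:
(1/ρ)|∂P/∂n| = fV + V²/R  →  V² + fR·V − fR·V_g = 0
With fR = 7.07×10⁻⁵ × 788×10³ m = 55.7 m/s:
V = [−fR + √((fR)² + 4 fR V_g)]/2 = [−55.7 + √(55.7² + 4×55.7×13)]/2 = 10.9 m/s
Subgeostrophic (V < V_g = 13 m/s), as expected around a low.
Converting: 10.9 m/s × 1.944 = 21 knots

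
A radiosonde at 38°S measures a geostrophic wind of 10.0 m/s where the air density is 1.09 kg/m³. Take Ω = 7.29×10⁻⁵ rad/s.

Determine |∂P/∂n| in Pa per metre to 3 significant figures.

9.78×10⁻⁴ Pa/m

Coriolis parameter at 38°S:
f = 2Ω sin φ = 2 × 7.29×10⁻⁵ × sin 38° = 8.98×10⁻⁵ s⁻¹
Geostrophic balance rearranged: |∂P/∂n| = f ρ V_g
|∂P/∂n| = 8.98×10⁻⁵ × 1.09 × 10.0 = 9.78×10⁻⁴ Pa/m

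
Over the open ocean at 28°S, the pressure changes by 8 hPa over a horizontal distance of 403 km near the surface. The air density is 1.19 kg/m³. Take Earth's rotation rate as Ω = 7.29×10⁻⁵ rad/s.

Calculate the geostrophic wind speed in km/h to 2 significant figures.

Coriolis parameter at 28°S:
f = 2Ω sin φ = 2 × 7.29×10⁻⁵ × sin 28° = 6.84×10⁻⁵ s⁻¹
Pressure gradient: |∂P/∂n| = 800 Pa / 403000 m = 1.99×10⁻³ Pa/m
Geostrophic balance (pressure-gradient force = Coriolis force):
V_g = (1/(fρ)) |∂P/∂n| = 1.99×10⁻³ / (6.84×10⁻⁵ × 1.19) = 24.4 m/s
Converting: 24.4 m/s × 3.6 = 88 km/h

88 km/h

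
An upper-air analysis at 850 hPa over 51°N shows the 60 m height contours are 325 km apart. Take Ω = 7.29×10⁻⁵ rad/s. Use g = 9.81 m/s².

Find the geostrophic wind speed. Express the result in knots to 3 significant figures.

31.1 knots

Coriolis parameter at 51°N:
f = 2Ω sin φ = 2 × 7.29×10⁻⁵ × sin 51° = 1.13×10⁻⁴ s⁻¹
Height gradient: |∂Z/∂n| = 60 m / 325000 m = 1.85×10⁻⁴
On a pressure surface, geostrophic balance gives V_g = (g/f)|∂Z/∂n|:
V_g = 9.81 × 1.85×10⁻⁴ / 1.13×10⁻⁴ = 16.0 m/s
Converting: 16.0 m/s × 1.944 = 31.1 knots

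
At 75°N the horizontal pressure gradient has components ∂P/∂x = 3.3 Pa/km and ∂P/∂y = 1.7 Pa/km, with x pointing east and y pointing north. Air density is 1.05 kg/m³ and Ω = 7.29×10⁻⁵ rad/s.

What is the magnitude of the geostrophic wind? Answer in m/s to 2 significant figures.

25 m/s

Coriolis parameter at 75°N:
f = 2Ω sin φ = 2 × 7.29×10⁻⁵ × sin 75° = 1.41×10⁻⁴ s⁻¹
Component geostrophic relations (x east, y north):
u_g = −(1/(fρ)) ∂P/∂y,  v_g = (1/(fρ)) ∂P/∂x
u_g = −(1.7×10⁻³)/(1.41×10⁻⁴ × 1.05) = −11.5 m/s;  v_g = (3.3×10⁻³)/(1.41×10⁻⁴ × 1.05) = 22.3 m/s
|V_g| = √(u_g² + v_g²) = 25.1 m/s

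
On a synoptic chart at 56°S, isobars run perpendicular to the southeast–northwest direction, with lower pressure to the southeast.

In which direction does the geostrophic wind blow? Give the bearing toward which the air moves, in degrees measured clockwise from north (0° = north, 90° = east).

The pressure-gradient force points toward the southeast (bearing 135°).
Geostrophic balance: in the Southern Hemisphere the Coriolis force deflects motion to the left, so the geostrophic wind blows 90° to the left of the pressure-gradient force (low pressure on the right).
Rotating 135° by 90° counterclockwise gives 045° — the wind blows toward the northeast.

045°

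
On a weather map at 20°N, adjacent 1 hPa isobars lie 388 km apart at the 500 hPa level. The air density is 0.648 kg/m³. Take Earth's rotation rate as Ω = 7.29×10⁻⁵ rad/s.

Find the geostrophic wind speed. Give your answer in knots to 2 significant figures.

16 knots

Coriolis parameter at 20°N:
f = 2Ω sin φ = 2 × 7.29×10⁻⁵ × sin 20° = 4.99×10⁻⁵ s⁻¹
Pressure gradient: |∂P/∂n| = 100 Pa / 388000 m = 2.58×10⁻⁴ Pa/m
Geostrophic balance (pressure-gradient force = Coriolis force):
V_g = (1/(fρ)) |∂P/∂n| = 2.58×10⁻⁴ / (4.99×10⁻⁵ × 0.648) = 7.98 m/s
Converting: 7.98 m/s × 1.944 = 16 knots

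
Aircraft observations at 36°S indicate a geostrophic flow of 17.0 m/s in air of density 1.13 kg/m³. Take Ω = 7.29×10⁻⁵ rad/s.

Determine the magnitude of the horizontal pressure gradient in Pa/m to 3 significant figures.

Coriolis parameter at 36°S:
f = 2Ω sin φ = 2 × 7.29×10⁻⁵ × sin 36° = 8.57×10⁻⁵ s⁻¹
Geostrophic balance rearranged: |∂P/∂n| = f ρ V_g
|∂P/∂n| = 8.57×10⁻⁵ × 1.13 × 17.0 = 1.65×10⁻³ Pa/m

1.65×10⁻³ Pa/m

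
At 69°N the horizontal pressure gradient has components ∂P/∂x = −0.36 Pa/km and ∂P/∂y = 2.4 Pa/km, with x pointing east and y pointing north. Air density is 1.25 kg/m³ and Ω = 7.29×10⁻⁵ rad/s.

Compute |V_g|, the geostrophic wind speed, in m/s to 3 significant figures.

14.3 m/s

Coriolis parameter at 69°N:
f = 2Ω sin φ = 2 × 7.29×10⁻⁵ × sin 69° = 1.36×10⁻⁴ s⁻¹
Component geostrophic relations (x east, y north):
u_g = −(1/(fρ)) ∂P/∂y,  v_g = (1/(fρ)) ∂P/∂x
u_g = −(2.4×10⁻³)/(1.36×10⁻⁴ × 1.25) = −14.1 m/s;  v_g = (−0.36×10⁻³)/(1.36×10⁻⁴ × 1.25) = −2.12 m/s
|V_g| = √(u_g² + v_g²) = 14.3 m/s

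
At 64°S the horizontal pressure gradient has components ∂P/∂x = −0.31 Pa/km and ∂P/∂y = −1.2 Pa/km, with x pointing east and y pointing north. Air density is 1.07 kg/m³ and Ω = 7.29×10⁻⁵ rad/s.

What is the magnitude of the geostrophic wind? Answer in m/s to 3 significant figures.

8.84 m/s

Coriolis parameter at 64°S:
f = 2Ω sin φ = 2 × 7.29×10⁻⁵ × sin 64° = 1.31×10⁻⁴ s⁻¹
In the Southern Hemisphere f is negative: f = −1.31×10⁻⁴ s⁻¹.
Component geostrophic relations (x east, y north):
u_g = −(1/(fρ)) ∂P/∂y,  v_g = (1/(fρ)) ∂P/∂x
u_g = −(−1.2×10⁻³)/(−1.31×10⁻⁴ × 1.07) = −8.56 m/s;  v_g = (−0.31×10⁻³)/(−1.31×10⁻⁴ × 1.07) = 2.21 m/s
|V_g| = √(u_g² + v_g²) = 8.84 m/s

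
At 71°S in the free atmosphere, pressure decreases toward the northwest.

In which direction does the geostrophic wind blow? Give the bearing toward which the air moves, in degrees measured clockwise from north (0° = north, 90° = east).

The pressure-gradient force points toward the northwest (bearing 315°).
Geostrophic balance: in the Southern Hemisphere the Coriolis force deflects motion to the left, so the geostrophic wind blows 90° to the left of the pressure-gradient force (low pressure on the right).
Rotating 315° by 90° counterclockwise gives 225° — the wind blows toward the southwest.

225°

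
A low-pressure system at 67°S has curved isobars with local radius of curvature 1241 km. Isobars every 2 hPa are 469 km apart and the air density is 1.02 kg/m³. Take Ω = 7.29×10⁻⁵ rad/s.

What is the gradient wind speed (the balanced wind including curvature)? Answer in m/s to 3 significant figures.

Coriolis parameter at 67°S:
f = 2Ω sin φ = 2 × 7.29×10⁻⁵ × sin 67° = 1.34×10⁻⁴ s⁻¹
Pressure gradient: |∂P/∂n| = 200 Pa / 469000 m = 4.26×10⁻⁴ Pa/m
Geostrophic speed: V_g = |∂P/∂n|/(fρ) = 4.26×10⁻⁴/(1.34×10⁻⁴ × 1.02) = 3.12 m/s
Around a low, centrifugal force acts outward with Coriolis, so pressure-gradient force balances both:
(1/ρ)|∂P/∂n| = fV + V²/R  →  V² + fR·V − fR·V_g = 0
With fR = 1.34×10⁻⁴ × 1241×10³ m = 167 m/s:
V = [−fR + √((fR)² + 4 fR V_g)]/2 = [−167 + √(167² + 4×167×3.12)]/2 = 3.06 m/s
Subgeostrophic (V < V_g = 3.12 m/s), as expected around a low.

3.06 m/s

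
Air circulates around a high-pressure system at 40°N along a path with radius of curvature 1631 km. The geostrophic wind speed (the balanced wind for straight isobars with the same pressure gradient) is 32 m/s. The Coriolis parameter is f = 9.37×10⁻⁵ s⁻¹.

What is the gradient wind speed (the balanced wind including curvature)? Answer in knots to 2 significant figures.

Around a high, pressure-gradient force acts outward with centrifugal, so Coriolis balances both:
fV = (1/ρ)|∂P/∂n| + V²/R  →  V² − fR·V + fR·V_g = 0
With fR = 9.37×10⁻⁵ × 1631×10³ m = 153 m/s:
V = [fR − √((fR)² − 4 fR V_g)]/2 = [153 − √(153² − 4×153×32)]/2 = 45.6 m/s
Supergeostrophic (V > V_g = 32 m/s), as expected around a high.
Converting: 45.6 m/s × 1.944 = 89 knots

89 knots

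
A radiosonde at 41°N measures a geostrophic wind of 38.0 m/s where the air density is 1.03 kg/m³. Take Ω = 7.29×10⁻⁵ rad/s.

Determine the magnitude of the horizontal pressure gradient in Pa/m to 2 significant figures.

Coriolis parameter at 41°N:
f = 2Ω sin φ = 2 × 7.29×10⁻⁵ × sin 41° = 9.57×10⁻⁵ s⁻¹
Geostrophic balance rearranged: |∂P/∂n| = f ρ V_g
|∂P/∂n| = 9.57×10⁻⁵ × 1.03 × 38.0 = 3.74×10⁻³ Pa/m

3.7×10⁻³ Pa/m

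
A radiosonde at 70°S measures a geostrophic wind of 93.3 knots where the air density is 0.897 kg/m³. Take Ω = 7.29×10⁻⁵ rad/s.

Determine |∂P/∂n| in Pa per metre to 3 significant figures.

5.90×10⁻³ Pa/m

Coriolis parameter at 70°S:
f = 2Ω sin φ = 2 × 7.29×10⁻⁵ × sin 70° = 1.37×10⁻⁴ s⁻¹
Wind speed in SI: 93.3 knots = 48.0 m/s
Geostrophic balance rearranged: |∂P/∂n| = f ρ V_g
|∂P/∂n| = 1.37×10⁻⁴ × 0.897 × 48.0 = 5.90×10⁻³ Pa/m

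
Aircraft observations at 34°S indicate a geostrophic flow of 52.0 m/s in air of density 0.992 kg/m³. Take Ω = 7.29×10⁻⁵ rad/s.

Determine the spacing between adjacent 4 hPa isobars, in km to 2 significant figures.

95 km

Coriolis parameter at 34°S:
f = 2Ω sin φ = 2 × 7.29×10⁻⁵ × sin 34° = 8.15×10⁻⁵ s⁻¹
Geostrophic balance rearranged: |∂P/∂n| = f ρ V_g
|∂P/∂n| = 8.15×10⁻⁵ × 0.992 × 52.0 = 4.21×10⁻³ Pa/m
Isobar spacing: Δn = ΔP/|∂P/∂n| = 400 Pa / 4.21×10⁻³ Pa/m = 95110 m ≈ 95 km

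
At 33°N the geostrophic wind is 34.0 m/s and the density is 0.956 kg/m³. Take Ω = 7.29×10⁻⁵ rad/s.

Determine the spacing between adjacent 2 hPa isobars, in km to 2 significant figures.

Coriolis parameter at 33°N:
f = 2Ω sin φ = 2 × 7.29×10⁻⁵ × sin 33° = 7.94×10⁻⁵ s⁻¹
Geostrophic balance rearranged: |∂P/∂n| = f ρ V_g
|∂P/∂n| = 7.94×10⁻⁵ × 0.956 × 34.0 = 2.58×10⁻³ Pa/m
Isobar spacing: Δn = ΔP/|∂P/∂n| = 200 Pa / 2.58×10⁻³ Pa/m = 77487 m ≈ 77 km

77 km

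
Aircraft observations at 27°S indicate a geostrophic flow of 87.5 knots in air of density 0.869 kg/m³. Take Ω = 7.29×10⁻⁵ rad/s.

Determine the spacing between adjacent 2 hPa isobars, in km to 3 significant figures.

77.2 km

Coriolis parameter at 27°S:
f = 2Ω sin φ = 2 × 7.29×10⁻⁵ × sin 27° = 6.62×10⁻⁵ s⁻¹
Wind speed in SI: 87.5 knots = 45.0 m/s
Geostrophic balance rearranged: |∂P/∂n| = f ρ V_g
|∂P/∂n| = 6.62×10⁻⁵ × 0.869 × 45.0 = 2.59×10⁻³ Pa/m
Isobar spacing: Δn = ΔP/|∂P/∂n| = 200 Pa / 2.59×10⁻³ Pa/m = 77243 m ≈ 77.2 km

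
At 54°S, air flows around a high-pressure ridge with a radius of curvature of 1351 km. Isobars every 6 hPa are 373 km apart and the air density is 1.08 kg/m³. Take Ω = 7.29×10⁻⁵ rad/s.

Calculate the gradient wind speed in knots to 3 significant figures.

26.9 knots

Coriolis parameter at 54°S:
f = 2Ω sin φ = 2 × 7.29×10⁻⁵ × sin 54° = 1.18×10⁻⁴ s⁻¹
Pressure gradient: |∂P/∂n| = 600 Pa / 373000 m = 1.61×10⁻³ Pa/m
Geostrophic speed: V_g = |∂P/∂n|/(fρ) = 1.61×10⁻³/(1.18×10⁻⁴ × 1.08) = 12.6 m/s
Around a high, pressure-gradient force acts outward with centrifugal, so Coriolis balances both:
fV = (1/ρ)|∂P/∂n| + V²/R  →  V² − fR·V + fR·V_g = 0
With fR = 1.18×10⁻⁴ × 1351×10³ m = 159 m/s:
V = [fR − √((fR)² − 4 fR V_g)]/2 = [159 − √(159² − 4×159×12.6)]/2 = 13.8 m/s
Supergeostrophic (V > V_g = 12.6 m/s), as expected around a high.
Converting: 13.8 m/s × 1.944 = 26.9 knots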